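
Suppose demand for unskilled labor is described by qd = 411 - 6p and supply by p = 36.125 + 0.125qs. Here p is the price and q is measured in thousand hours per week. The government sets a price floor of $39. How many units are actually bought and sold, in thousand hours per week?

111

Rearranging supply gives qs = 8p - 289. Equilibrium: 411 - 6p = 8p - 289, so 700 = 14p and p* = 50, q* = 111.
The floor of 39 is below the equilibrium price 50, so it is not binding; the market clears at p* = 50, q* = 111.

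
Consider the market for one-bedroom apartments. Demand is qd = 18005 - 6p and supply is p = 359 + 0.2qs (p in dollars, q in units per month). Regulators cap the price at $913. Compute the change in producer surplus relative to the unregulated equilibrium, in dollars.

Rearranging supply gives qs = 5p - 1795. Setting quantity demanded equal to quantity supplied, 18005 - 6p = 5p - 1795, gives p* = 1800 and q* = 7205.
Because the ceiling (913) lies below the market-clearing price, it is binding.
At p = 913: qd = 18005 - 6·913 = 12527 and qs = 5·913 - 1795 = 2770.
Producer surplus without the control is ½ · (1800 - 359) · 7205 = 5191202.5.
With the ceiling, producers sell 2770 units at 913, so PS = ½ · (913 - 359) · 2770 = 767290.
Change in producer surplus = 767290 - 5191202.5 = -4423912.5.

-4423912.5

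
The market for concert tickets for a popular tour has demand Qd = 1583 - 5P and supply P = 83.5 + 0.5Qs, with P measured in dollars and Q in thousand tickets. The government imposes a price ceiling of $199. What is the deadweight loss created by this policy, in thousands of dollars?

3641.4

Rearranging supply gives Qs = 2P - 167. Without the control the market clears where 1583 - 5P = 2P - 167, i.e. P* = 250 and Q* = 333.
Since 199 < 250, the ceiling is binding.
At P = 199: Qd = 1583 - 5·199 = 588 and Qs = 2·199 - 167 = 231.
Quantity traded falls to 231. At Q = 231 the demand price is (1583 - 231)/5 = 270.4 and the supply price is (167 + 231)/2 = 199.
Deadweight loss = ½ · (270.4 - 199) · (333 - 231) = ½ · 71.4 · 102 = 3641.4.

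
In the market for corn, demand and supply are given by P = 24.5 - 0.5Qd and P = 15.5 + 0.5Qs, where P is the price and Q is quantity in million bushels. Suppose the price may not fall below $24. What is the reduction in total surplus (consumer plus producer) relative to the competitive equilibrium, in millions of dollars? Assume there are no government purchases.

Rearranging demand gives Qd = 49 - 2P; rearranging supply gives Qs = 2P - 31. Without the control the market clears where 49 - 2P = 2P - 31, i.e. P* = 20 and Q* = 9.
The floor of 24 is above the equilibrium price 20, so it binds.
At P = 24: Qd = 49 - 2·24 = 1 and Qs = 2·24 - 31 = 17.
Quantity traded falls to 1. At Q = 1 the demand price is (49 - 1)/2 = 24 and the supply price is (31 + 1)/2 = 16.
Deadweight loss = ½ · (24 - 16) · (9 - 1) = ½ · 8 · 8 = 32.

32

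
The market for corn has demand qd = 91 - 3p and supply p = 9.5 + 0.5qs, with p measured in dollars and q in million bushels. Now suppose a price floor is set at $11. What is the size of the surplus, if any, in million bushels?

Rearranging supply gives qs = 2p - 19. Equilibrium: 91 - 3p = 2p - 19, so 110 = 5p and p* = 22, q* = 25.
The floor of 11 is below the equilibrium price 22, so it is not binding; the market clears at p* = 22, q* = 25.
Since the control does not bind, there is no surplus.

0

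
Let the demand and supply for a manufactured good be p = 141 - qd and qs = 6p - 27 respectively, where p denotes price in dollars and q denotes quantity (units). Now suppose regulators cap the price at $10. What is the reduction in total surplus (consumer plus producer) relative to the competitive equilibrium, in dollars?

4116

Rearranging demand gives qd = 141 - p. Setting quantity demanded equal to quantity supplied, 141 - p = 6p - 27, gives p* = 24 and q* = 117.
Because the ceiling (10) lies below the market-clearing price, it is binding.
At p = 10: qd = 141 - 10 = 131 and qs = 6·10 - 27 = 33.
Quantity traded falls to 33. At q = 33 the demand price is 141 - 33 = 108 and the supply price is (27 + 33)/6 = 10.
Deadweight loss = ½ · (108 - 10) · (117 - 33) = ½ · 98 · 84 = 4116.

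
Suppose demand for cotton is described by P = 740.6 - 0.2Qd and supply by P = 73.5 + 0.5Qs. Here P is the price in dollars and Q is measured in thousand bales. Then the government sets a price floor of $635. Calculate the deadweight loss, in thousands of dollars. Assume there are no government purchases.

Rearranging demand gives Qd = 3703 - 5P; rearranging supply gives Qs = 2P - 147. Equilibrium: 3703 - 5P = 2P - 147, so 3850 = 7P and P* = 550, Q* = 953.
Because the floor (635) lies above the market-clearing price, it is binding.
At P = 635: Qd = 3703 - 5·635 = 528 and Qs = 2·635 - 147 = 1123.
Quantity traded falls to 528. At Q = 528 the demand price is (3703 - 528)/5 = 635 and the supply price is (147 + 528)/2 = 337.5.
Deadweight loss = ½ · (635 - 337.5) · (953 - 528) = ½ · 297.5 · 425 = 63218.75.

63218.75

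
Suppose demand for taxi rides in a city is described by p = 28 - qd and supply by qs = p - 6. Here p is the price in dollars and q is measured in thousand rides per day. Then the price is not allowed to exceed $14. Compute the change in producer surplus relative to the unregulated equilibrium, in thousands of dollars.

Rearranging demand gives qd = 28 - p. Setting quantity demanded equal to quantity supplied, 28 - p = p - 6, gives p* = 17 and q* = 11.
Because the ceiling (14) lies below the market-clearing price, it is binding.
At p = 14: qd = 28 - 14 = 14 and qs = 14 - 6 = 8.
Producer surplus without the control is ½ · (17 - 6) · 11 = 60.5.
With the ceiling, producers sell 8 units at 14, so PS = ½ · (14 - 6) · 8 = 32.
Change in producer surplus = 32 - 60.5 = -28.5.

-28.5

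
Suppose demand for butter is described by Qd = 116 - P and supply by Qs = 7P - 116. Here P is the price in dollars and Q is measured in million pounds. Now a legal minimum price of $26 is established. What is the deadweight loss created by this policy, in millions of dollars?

Without the control the market clears where 116 - P = 7P - 116, i.e. P* = 29 and Q* = 87.
The floor of 26 is below the equilibrium price 29, so it is not binding; the market clears at P* = 29, Q* = 87.
Since the control does not bind, no trades are prevented and deadweight loss is zero.

0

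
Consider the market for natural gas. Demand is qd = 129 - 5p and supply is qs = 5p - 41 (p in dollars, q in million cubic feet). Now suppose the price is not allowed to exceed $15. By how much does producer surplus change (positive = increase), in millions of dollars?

Equilibrium: 129 - 5p = 5p - 41, so 170 = 10p and p* = 17, q* = 44.
The ceiling of 15 is below the equilibrium price 17, so it binds.
At p = 15: qd = 129 - 5·15 = 54 and qs = 5·15 - 41 = 34.
Producer surplus without the control is ½ · (17 - 8.2) · 44 = 193.6.
With the ceiling, producers sell 34 units at 15, so PS = ½ · (15 - 8.2) · 34 = 115.6.
Change in producer surplus = 115.6 - 193.6 = -78.

-78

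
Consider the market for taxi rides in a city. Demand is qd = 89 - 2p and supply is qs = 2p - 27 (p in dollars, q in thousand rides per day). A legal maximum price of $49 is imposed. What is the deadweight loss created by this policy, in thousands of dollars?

0

In a free market, 89 - 2p = 2p - 27 gives the equilibrium p* = 29, q* = 31.
Since 49 is above p* = 29, the ceiling does not bind and the free-market outcome prevails.
Since the control does not bind, no trades are prevented and deadweight loss is zero.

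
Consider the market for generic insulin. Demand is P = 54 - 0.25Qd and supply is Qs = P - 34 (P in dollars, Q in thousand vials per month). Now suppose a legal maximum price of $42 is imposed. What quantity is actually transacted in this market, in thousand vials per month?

Rearranging demand gives Qd = 216 - 4P. Equilibrium: 216 - 4P = P - 34, so 250 = 5P and P* = 50, Q* = 16.
Because the ceiling (42) lies below the market-clearing price, it is binding.
At P = 42: Qd = 216 - 4·42 = 48 and Qs = 42 - 34 = 8.
The quantity actually transacted is the short side, supply: 8.

8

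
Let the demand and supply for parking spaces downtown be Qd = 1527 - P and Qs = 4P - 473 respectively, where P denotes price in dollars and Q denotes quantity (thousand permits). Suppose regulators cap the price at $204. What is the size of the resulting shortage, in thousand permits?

980

Setting quantity demanded equal to quantity supplied, 1527 - P = 4P - 473, gives P* = 400 and Q* = 1127.
Because the ceiling (204) lies below the market-clearing price, it is binding.
At P = 204: Qd = 1527 - 204 = 1323 and Qs = 4·204 - 473 = 343.
Shortage = Qd - Qs = 1323 - 343 = 980.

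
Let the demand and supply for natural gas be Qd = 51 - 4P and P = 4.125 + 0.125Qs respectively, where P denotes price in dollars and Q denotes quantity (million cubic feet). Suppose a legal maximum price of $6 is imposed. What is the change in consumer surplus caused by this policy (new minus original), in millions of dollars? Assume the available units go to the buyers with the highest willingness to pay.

Rearranging supply gives Qs = 8P - 33. Equilibrium: 51 - 4P = 8P - 33, so 84 = 12P and P* = 7, Q* = 23.
The ceiling of 6 is below the equilibrium price 7, so it binds.
At P = 6: Qd = 51 - 4·6 = 27 and Qs = 8·6 - 33 = 15.
Consumer surplus without the control is ½ · (12.75 - 7) · 23 = 66.125.
With the ceiling, 15 units are sold at 6 (assume they go to the highest-value buyers). The demand price at Q = 15 is 9, so CS = ½ · [(12.75 - 6) + (9 - 6)] · 15 = 73.125.
Change in consumer surplus = 73.125 - 66.125 = 7.

7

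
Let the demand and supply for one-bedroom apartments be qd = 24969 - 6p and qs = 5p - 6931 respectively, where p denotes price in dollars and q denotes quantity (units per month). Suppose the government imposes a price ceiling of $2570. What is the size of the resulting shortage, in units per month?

Equilibrium: 24969 - 6p = 5p - 6931, so 31900 = 11p and p* = 2900, q* = 7569.
The ceiling of 2570 is below the equilibrium price 2900, so it binds.
At p = 2570: qd = 24969 - 6·2570 = 9549 and qs = 5·2570 - 6931 = 5919.
Shortage = qd - qs = 9549 - 5919 = 3630.

3630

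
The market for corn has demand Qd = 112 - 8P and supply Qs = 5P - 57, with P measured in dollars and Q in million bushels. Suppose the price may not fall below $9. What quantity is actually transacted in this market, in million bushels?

8

Equilibrium: 112 - 8P = 5P - 57, so 169 = 13P and P* = 13, Q* = 8.
The floor of 9 is below the equilibrium price 13, so it is not binding; the market clears at P* = 13, Q* = 8.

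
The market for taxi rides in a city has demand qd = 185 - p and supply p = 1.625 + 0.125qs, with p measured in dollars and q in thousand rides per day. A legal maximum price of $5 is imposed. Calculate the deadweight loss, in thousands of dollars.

10404

Rearranging supply gives qs = 8p - 13. Setting quantity demanded equal to quantity supplied, 185 - p = 8p - 13, gives p* = 22 and q* = 163.
Because the ceiling (5) lies below the market-clearing price, it is binding.
At p = 5: qd = 185 - 5 = 180 and qs = 8·5 - 13 = 27.
Quantity traded falls to 27. At q = 27 the demand price is 185 - 27 = 158 and the supply price is (13 + 27)/8 = 5.
Deadweight loss = ½ · (158 - 5) · (163 - 27) = ½ · 153 · 136 = 10404.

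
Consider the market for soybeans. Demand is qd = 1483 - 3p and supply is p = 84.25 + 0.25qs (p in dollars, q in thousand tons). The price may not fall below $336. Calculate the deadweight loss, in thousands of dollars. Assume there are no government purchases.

15162

Rearranging supply gives qs = 4p - 337. Setting quantity demanded equal to quantity supplied, 1483 - 3p = 4p - 337, gives p* = 260 and q* = 703.
Because the floor (336) lies above the market-clearing price, it is binding.
At p = 336: qd = 1483 - 3·336 = 475 and qs = 4·336 - 337 = 1007.
Quantity traded falls to 475. At q = 475 the demand price is (1483 - 475)/3 = 336 and the supply price is (337 + 475)/4 = 203.
Deadweight loss = ½ · (336 - 203) · (703 - 475) = ½ · 133 · 228 = 15162.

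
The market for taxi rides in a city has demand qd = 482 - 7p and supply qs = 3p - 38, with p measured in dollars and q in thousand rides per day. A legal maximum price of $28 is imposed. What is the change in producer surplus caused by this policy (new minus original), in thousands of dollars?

-1968

Without the control the market clears where 482 - 7p = 3p - 38, i.e. p* = 52 and q* = 118.
The ceiling of 28 is below the equilibrium price 52, so it binds.
At p = 28: qd = 482 - 7·28 = 286 and qs = 3·28 - 38 = 46.
Producer surplus without the control is ½ · (52 - 38/3) · 118 = 6962/3.
With the ceiling, producers sell 46 units at 28, so PS = ½ · (28 - 38/3) · 46 = 1058/3.
Change in producer surplus = 1058/3 - 6962/3 = -1968.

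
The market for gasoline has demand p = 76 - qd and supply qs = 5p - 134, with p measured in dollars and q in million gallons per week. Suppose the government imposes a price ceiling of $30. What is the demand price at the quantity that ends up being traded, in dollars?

60

Rearranging demand gives qd = 76 - p. Equilibrium: 76 - p = 5p - 134, so 210 = 6p and p* = 35, q* = 41.
The ceiling of 30 is below the equilibrium price 35, so it binds.
At p = 30: qd = 76 - 30 = 46 and qs = 5·30 - 134 = 16.
Only 16 units reach the market. On the demand curve, the marginal buyer's willingness to pay at q = 16 is (76 - 16) = 60.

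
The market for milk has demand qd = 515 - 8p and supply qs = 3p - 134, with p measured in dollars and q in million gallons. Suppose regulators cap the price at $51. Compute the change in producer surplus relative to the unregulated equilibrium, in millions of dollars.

Equilibrium: 515 - 8p = 3p - 134, so 649 = 11p and p* = 59, q* = 43.
Since 51 < 59, the ceiling is binding.
At p = 51: qd = 515 - 8·51 = 107 and qs = 3·51 - 134 = 19.
Producer surplus without the control is ½ · (59 - 134/3) · 43 = 1849/6.
With the ceiling, producers sell 19 units at 51, so PS = ½ · (51 - 134/3) · 19 = 361/6.
Change in producer surplus = 361/6 - 1849/6 = -248.

-248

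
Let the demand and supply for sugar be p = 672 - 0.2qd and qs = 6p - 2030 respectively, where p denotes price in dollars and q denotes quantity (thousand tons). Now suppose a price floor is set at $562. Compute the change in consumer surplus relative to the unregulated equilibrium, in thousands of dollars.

-52560

Rearranging demand gives qd = 3360 - 5p. Equilibrium: 3360 - 5p = 6p - 2030, so 5390 = 11p and p* = 490, q* = 910.
Because the floor (562) lies above the market-clearing price, it is binding.
At p = 562: qd = 3360 - 5·562 = 550 and qs = 6·562 - 2030 = 1342.
Consumer surplus without the control is ½ · (672 - 490) · 910 = 82810.
With the floor, consumers buy 550 units at 562, so CS = ½ · (672 - 562) · 550 = 30250.
Change in consumer surplus = 30250 - 82810 = -52560.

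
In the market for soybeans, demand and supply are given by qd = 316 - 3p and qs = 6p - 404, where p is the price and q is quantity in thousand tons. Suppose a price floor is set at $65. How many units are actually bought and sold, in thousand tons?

Without the control the market clears where 316 - 3p = 6p - 404, i.e. p* = 80 and q* = 76.
Since 65 is below p* = 80, the floor does not bind and the free-market outcome prevails.

76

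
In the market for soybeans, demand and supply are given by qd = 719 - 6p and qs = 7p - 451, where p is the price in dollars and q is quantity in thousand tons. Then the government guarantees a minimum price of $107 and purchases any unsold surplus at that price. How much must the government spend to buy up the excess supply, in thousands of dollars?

In a free market, 719 - 6p = 7p - 451 gives the equilibrium p* = 90, q* = 179.
The floor of 107 is above the equilibrium price 90, so it binds.
At p = 107: qd = 719 - 6·107 = 77 and qs = 7·107 - 451 = 298.
Surplus = qs - qd = 221.
Government expenditure = surplus × support price = 221 × 107 = 23647.

23647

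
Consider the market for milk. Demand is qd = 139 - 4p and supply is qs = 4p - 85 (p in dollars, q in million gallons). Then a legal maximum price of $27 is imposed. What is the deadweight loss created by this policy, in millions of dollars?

4

Equilibrium: 139 - 4p = 4p - 85, so 224 = 8p and p* = 28, q* = 27.
Because the ceiling (27) lies below the market-clearing price, it is binding.
At p = 27: qd = 139 - 4·27 = 31 and qs = 4·27 - 85 = 23.
Quantity traded falls to 23. At q = 23 the demand price is (139 - 23)/4 = 29 and the supply price is (85 + 23)/4 = 27.
Deadweight loss = ½ · (29 - 27) · (27 - 23) = ½ · 2 · 4 = 4.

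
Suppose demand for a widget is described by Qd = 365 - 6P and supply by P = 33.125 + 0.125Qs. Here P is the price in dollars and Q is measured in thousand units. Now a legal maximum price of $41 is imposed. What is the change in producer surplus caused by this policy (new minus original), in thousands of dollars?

Rearranging supply gives Qs = 8P - 265. Setting quantity demanded equal to quantity supplied, 365 - 6P = 8P - 265, gives P* = 45 and Q* = 95.
Since 41 < 45, the ceiling is binding.
At P = 41: Qd = 365 - 6·41 = 119 and Qs = 8·41 - 265 = 63.
Producer surplus without the control is ½ · (45 - 33.125) · 95 = 564.0625.
With the ceiling, producers sell 63 units at 41, so PS = ½ · (41 - 33.125) · 63 = 248.0625.
Change in producer surplus = 248.0625 - 564.0625 = -316.

-316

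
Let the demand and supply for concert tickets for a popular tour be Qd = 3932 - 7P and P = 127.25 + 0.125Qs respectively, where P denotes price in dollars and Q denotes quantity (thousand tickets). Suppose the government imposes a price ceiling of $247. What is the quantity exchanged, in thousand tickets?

Rearranging supply gives Qs = 8P - 1018. Setting quantity demanded equal to quantity supplied, 3932 - 7P = 8P - 1018, gives P* = 330 and Q* = 1622.
Because the ceiling (247) lies below the market-clearing price, it is binding.
At P = 247: Qd = 3932 - 7·247 = 2203 and Qs = 8·247 - 1018 = 958.
The quantity actually transacted is the short side, supply: 958.

958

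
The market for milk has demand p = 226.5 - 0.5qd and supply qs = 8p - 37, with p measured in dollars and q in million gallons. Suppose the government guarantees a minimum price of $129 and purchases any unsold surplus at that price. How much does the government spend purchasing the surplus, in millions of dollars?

103200

Rearranging demand gives qd = 453 - 2p. Setting quantity demanded equal to quantity supplied, 453 - 2p = 8p - 37, gives p* = 49 and q* = 355.
Since 129 > 49, the floor is binding.
At p = 129: qd = 453 - 2·129 = 195 and qs = 8·129 - 37 = 995.
Surplus = qs - qd = 800.
Government expenditure = surplus × support price = 800 × 129 = 103200.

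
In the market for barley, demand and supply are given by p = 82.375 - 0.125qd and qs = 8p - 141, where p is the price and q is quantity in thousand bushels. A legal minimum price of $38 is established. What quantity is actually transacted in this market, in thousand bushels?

Rearranging demand gives qd = 659 - 8p. Setting quantity demanded equal to quantity supplied, 659 - 8p = 8p - 141, gives p* = 50 and q* = 259.
The floor of 38 is below the equilibrium price 50, so it is not binding; the market clears at p* = 50, q* = 259.

259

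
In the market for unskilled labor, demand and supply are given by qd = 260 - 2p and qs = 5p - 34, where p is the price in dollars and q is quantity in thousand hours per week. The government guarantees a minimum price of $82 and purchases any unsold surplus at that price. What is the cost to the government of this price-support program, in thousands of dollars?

In a free market, 260 - 2p = 5p - 34 gives the equilibrium p* = 42, q* = 176.
Because the floor (82) lies above the market-clearing price, it is binding.
At p = 82: qd = 260 - 2·82 = 96 and qs = 5·82 - 34 = 376.
Surplus = qs - qd = 280.
Government expenditure = surplus × support price = 280 × 82 = 22960.

22960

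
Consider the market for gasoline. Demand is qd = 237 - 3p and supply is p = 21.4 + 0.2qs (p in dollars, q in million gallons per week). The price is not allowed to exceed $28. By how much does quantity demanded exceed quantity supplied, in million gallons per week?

120

Rearranging supply gives qs = 5p - 107. Equilibrium: 237 - 3p = 5p - 107, so 344 = 8p and p* = 43, q* = 108.
Since 28 < 43, the ceiling is binding.
At p = 28: qd = 237 - 3·28 = 153 and qs = 5·28 - 107 = 33.
Shortage = qd - qs = 153 - 33 = 120.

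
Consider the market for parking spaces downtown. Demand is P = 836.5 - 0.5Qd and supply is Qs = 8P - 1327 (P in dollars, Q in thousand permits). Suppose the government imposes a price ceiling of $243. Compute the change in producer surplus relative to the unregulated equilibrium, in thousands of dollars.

Rearranging demand gives Qd = 1673 - 2P. In a free market, 1673 - 2P = 8P - 1327 gives the equilibrium P* = 300, Q* = 1073.
Because the ceiling (243) lies below the market-clearing price, it is binding.
At P = 243: Qd = 1673 - 2·243 = 1187 and Qs = 8·243 - 1327 = 617.
Producer surplus without the control is ½ · (300 - 165.875) · 1073 = 71958.0625.
With the ceiling, producers sell 617 units at 243, so PS = ½ · (243 - 165.875) · 617 = 23793.0625.
Change in producer surplus = 23793.0625 - 71958.0625 = -48165.

-48165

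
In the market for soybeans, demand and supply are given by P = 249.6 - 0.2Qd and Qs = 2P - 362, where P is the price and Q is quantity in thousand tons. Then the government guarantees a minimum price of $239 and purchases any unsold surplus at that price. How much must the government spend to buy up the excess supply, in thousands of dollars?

15057

Rearranging demand gives Qd = 1248 - 5P. Setting quantity demanded equal to quantity supplied, 1248 - 5P = 2P - 362, gives P* = 230 and Q* = 98.
Because the floor (239) lies above the market-clearing price, it is binding.
At P = 239: Qd = 1248 - 5·239 = 53 and Qs = 2·239 - 362 = 116.
Surplus = Qs - Qd = 63.
Government expenditure = surplus × support price = 63 × 239 = 15057.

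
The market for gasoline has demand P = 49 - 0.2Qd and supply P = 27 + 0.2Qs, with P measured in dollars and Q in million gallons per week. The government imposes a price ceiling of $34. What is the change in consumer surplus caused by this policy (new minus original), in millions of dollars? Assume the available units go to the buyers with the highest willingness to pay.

Rearranging demand gives Qd = 245 - 5P; rearranging supply gives Qs = 5P - 135. In a free market, 245 - 5P = 5P - 135 gives the equilibrium P* = 38, Q* = 55.
Because the ceiling (34) lies below the market-clearing price, it is binding.
At P = 34: Qd = 245 - 5·34 = 75 and Qs = 5·34 - 135 = 35.
Consumer surplus without the control is ½ · (49 - 38) · 55 = 302.5.
With the ceiling, 35 units are sold at 34 (assume they go to the highest-value buyers). The demand price at Q = 35 is 42, so CS = ½ · [(49 - 34) + (42 - 34)] · 35 = 402.5.
Change in consumer surplus = 402.5 - 302.5 = 100.

100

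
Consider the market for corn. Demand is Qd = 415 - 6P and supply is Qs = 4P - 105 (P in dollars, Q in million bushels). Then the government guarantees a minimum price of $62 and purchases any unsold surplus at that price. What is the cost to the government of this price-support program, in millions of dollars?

6200

In a free market, 415 - 6P = 4P - 105 gives the equilibrium P* = 52, Q* = 103.
The floor of 62 is above the equilibrium price 52, so it binds.
At P = 62: Qd = 415 - 6·62 = 43 and Qs = 4·62 - 105 = 143.
Surplus = Qs - Qd = 100.
Government expenditure = surplus × support price = 100 × 62 = 6200.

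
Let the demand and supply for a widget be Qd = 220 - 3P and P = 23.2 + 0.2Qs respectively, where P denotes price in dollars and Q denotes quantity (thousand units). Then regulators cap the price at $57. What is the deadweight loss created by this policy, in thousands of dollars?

0

Rearranging supply gives Qs = 5P - 116. Setting quantity demanded equal to quantity supplied, 220 - 3P = 5P - 116, gives P* = 42 and Q* = 94.
Since 57 is above P* = 42, the ceiling does not bind and the free-market outcome prevails.
Since the control does not bind, no trades are prevented and deadweight loss is zero.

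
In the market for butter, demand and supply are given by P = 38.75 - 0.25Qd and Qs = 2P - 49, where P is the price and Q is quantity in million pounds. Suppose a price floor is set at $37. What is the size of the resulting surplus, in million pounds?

18

Rearranging demand gives Qd = 155 - 4P. In a free market, 155 - 4P = 2P - 49 gives the equilibrium P* = 34, Q* = 19.
The floor of 37 is above the equilibrium price 34, so it binds.
At P = 37: Qd = 155 - 4·37 = 7 and Qs = 2·37 - 49 = 25.
Surplus = Qs - Qd = 25 - 7 = 18.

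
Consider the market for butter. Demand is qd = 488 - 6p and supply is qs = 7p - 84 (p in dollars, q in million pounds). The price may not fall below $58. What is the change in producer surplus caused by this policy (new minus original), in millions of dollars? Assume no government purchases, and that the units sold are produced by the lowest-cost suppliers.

1456

In a free market, 488 - 6p = 7p - 84 gives the equilibrium p* = 44, q* = 224.
The floor of 58 is above the equilibrium price 44, so it binds.
At p = 58: qd = 488 - 6·58 = 140 and qs = 7·58 - 84 = 322.
Producer surplus without the control is ½ · (44 - 12) · 224 = 3584.
With the floor, 140 units are sold at 58. The supply price at q = 140 is 32, so PS = ½ · [(58 - 12) + (58 - 32)] · 140 = 5040.
Change in producer surplus = 5040 - 3584 = 1456.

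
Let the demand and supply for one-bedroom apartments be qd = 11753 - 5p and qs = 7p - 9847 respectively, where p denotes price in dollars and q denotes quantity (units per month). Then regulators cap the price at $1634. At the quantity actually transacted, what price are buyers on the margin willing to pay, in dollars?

2032.4

Without the control the market clears where 11753 - 5p = 7p - 9847, i.e. p* = 1800 and q* = 2753.
Since 1634 < 1800, the ceiling is binding.
At p = 1634: qd = 11753 - 5·1634 = 3583 and qs = 7·1634 - 9847 = 1591.
Only 1591 units reach the market. On the demand curve, the marginal buyer's willingness to pay at q = 1591 is (11753 - 1591)/5 = 2032.4.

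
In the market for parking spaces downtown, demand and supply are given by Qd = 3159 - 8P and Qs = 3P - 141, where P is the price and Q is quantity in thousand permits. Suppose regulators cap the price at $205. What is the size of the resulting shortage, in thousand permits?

1045

Equilibrium: 3159 - 8P = 3P - 141, so 3300 = 11P and P* = 300, Q* = 759.
The ceiling of 205 is below the equilibrium price 300, so it binds.
At P = 205: Qd = 3159 - 8·205 = 1519 and Qs = 3·205 - 141 = 474.
Shortage = Qd - Qs = 1519 - 474 = 1045.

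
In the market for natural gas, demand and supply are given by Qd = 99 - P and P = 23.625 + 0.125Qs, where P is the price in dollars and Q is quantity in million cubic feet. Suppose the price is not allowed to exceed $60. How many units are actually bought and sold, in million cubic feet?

67

Rearranging supply gives Qs = 8P - 189. Without the control the market clears where 99 - P = 8P - 189, i.e. P* = 32 and Q* = 67.
Since 60 is above P* = 32, the ceiling does not bind and the free-market outcome prevails.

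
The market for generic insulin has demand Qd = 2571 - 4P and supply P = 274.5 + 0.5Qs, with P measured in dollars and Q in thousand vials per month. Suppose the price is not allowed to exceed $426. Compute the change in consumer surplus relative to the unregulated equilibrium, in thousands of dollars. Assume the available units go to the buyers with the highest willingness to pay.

Rearranging supply gives Qs = 2P - 549. Equilibrium: 2571 - 4P = 2P - 549, so 3120 = 6P and P* = 520, Q* = 491.
Since 426 < 520, the ceiling is binding.
At P = 426: Qd = 2571 - 4·426 = 867 and Qs = 2·426 - 549 = 303.
Consumer surplus without the control is ½ · (642.75 - 520) · 491 = 30135.125.
With the ceiling, 303 units are sold at 426 (assume they go to the highest-value buyers). The demand price at Q = 303 is 567, so CS = ½ · [(642.75 - 426) + (567 - 426)] · 303 = 54199.125.
Change in consumer surplus = 54199.125 - 30135.125 = 24064.

24064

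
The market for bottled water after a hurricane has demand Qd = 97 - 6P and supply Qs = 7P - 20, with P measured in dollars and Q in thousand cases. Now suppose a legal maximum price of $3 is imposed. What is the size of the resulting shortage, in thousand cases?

78

In a free market, 97 - 6P = 7P - 20 gives the equilibrium P* = 9, Q* = 43.
The ceiling of 3 is below the equilibrium price 9, so it binds.
At P = 3: Qd = 97 - 6·3 = 79 and Qs = 7·3 - 20 = 1.
Shortage = Qd - Qs = 79 - 1 = 78.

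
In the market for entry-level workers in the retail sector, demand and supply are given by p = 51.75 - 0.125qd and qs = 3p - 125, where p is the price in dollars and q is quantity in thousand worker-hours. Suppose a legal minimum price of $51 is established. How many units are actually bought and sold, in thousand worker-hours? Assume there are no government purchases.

Rearranging demand gives qd = 414 - 8p. Setting quantity demanded equal to quantity supplied, 414 - 8p = 3p - 125, gives p* = 49 and q* = 22.
The floor of 51 is above the equilibrium price 49, so it binds.
At p = 51: qd = 414 - 8·51 = 6 and qs = 3·51 - 125 = 28.
The quantity actually transacted is the short side, demand: 6.

6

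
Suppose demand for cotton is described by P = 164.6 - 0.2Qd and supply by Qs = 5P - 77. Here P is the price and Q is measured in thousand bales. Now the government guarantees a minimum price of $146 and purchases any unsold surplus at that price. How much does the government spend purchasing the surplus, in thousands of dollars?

81760

Rearranging demand gives Qd = 823 - 5P. Without the control the market clears where 823 - 5P = 5P - 77, i.e. P* = 90 and Q* = 373.
The floor of 146 is above the equilibrium price 90, so it binds.
At P = 146: Qd = 823 - 5·146 = 93 and Qs = 5·146 - 77 = 653.
Surplus = Qs - Qd = 560.
Government expenditure = surplus × support price = 560 × 146 = 81760.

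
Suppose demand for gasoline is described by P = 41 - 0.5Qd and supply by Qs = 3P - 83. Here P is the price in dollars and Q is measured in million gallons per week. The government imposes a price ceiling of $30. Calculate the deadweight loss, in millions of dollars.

Rearranging demand gives Qd = 82 - 2P. In a free market, 82 - 2P = 3P - 83 gives the equilibrium P* = 33, Q* = 16.
Since 30 < 33, the ceiling is binding.
At P = 30: Qd = 82 - 2·30 = 22 and Qs = 3·30 - 83 = 7.
Quantity traded falls to 7. At Q = 7 the demand price is (82 - 7)/2 = 37.5 and the supply price is (83 + 7)/3 = 30.
Deadweight loss = ½ · (37.5 - 30) · (16 - 7) = ½ · 7.5 · 9 = 33.75.

33.75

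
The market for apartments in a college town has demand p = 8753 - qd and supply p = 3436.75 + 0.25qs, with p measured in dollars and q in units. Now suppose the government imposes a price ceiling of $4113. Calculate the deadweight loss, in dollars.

Rearranging demand gives qd = 8753 - p; rearranging supply gives qs = 4p - 13747. Without the control the market clears where 8753 - p = 4p - 13747, i.e. p* = 4500 and q* = 4253.
The ceiling of 4113 is below the equilibrium price 4500, so it binds.
At p = 4113: qd = 8753 - 4113 = 4640 and qs = 4·4113 - 13747 = 2705.
Quantity traded falls to 2705. At q = 2705 the demand price is 8753 - 2705 = 6048 and the supply price is (13747 + 2705)/4 = 4113.
Deadweight loss = ½ · (6048 - 4113) · (4253 - 2705) = ½ · 1935 · 1548 = 1497690.

1497690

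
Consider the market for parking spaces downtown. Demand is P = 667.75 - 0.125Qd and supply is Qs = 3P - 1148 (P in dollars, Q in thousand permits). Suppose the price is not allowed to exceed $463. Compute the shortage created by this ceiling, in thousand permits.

1397

Rearranging demand gives Qd = 5342 - 8P. Without the control the market clears where 5342 - 8P = 3P - 1148, i.e. P* = 590 and Q* = 622.
The ceiling of 463 is below the equilibrium price 590, so it binds.
At P = 463: Qd = 5342 - 8·463 = 1638 and Qs = 3·463 - 1148 = 241.
Shortage = Qd - Qs = 1638 - 241 = 1397.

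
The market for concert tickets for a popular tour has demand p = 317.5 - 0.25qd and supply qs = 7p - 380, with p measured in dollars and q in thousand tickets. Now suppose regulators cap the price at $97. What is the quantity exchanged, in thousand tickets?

299

Rearranging demand gives qd = 1270 - 4p. Setting quantity demanded equal to quantity supplied, 1270 - 4p = 7p - 380, gives p* = 150 and q* = 670.
The ceiling of 97 is below the equilibrium price 150, so it binds.
At p = 97: qd = 1270 - 4·97 = 882 and qs = 7·97 - 380 = 299.
The quantity actually transacted is the short side, supply: 299.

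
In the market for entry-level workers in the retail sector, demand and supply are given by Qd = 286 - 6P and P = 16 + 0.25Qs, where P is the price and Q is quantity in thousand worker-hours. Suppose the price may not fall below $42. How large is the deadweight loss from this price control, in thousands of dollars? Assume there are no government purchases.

367.5

Rearranging supply gives Qs = 4P - 64. In a free market, 286 - 6P = 4P - 64 gives the equilibrium P* = 35, Q* = 76.
Because the floor (42) lies above the market-clearing price, it is binding.
At P = 42: Qd = 286 - 6·42 = 34 and Qs = 4·42 - 64 = 104.
Quantity traded falls to 34. At Q = 34 the demand price is (286 - 34)/6 = 42 and the supply price is (64 + 34)/4 = 24.5.
Deadweight loss = ½ · (42 - 24.5) · (76 - 34) = ½ · 17.5 · 42 = 367.5.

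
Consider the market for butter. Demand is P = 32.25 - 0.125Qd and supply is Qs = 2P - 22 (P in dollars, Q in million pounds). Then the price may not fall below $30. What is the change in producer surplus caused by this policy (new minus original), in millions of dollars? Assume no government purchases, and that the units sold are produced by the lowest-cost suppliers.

-28

Rearranging demand gives Qd = 258 - 8P. Setting quantity demanded equal to quantity supplied, 258 - 8P = 2P - 22, gives P* = 28 and Q* = 34.
Since 30 > 28, the floor is binding.
At P = 30: Qd = 258 - 8·30 = 18 and Qs = 2·30 - 22 = 38.
Producer surplus without the control is ½ · (28 - 11) · 34 = 289.
With the floor, 18 units are sold at 30. The supply price at Q = 18 is 20, so PS = ½ · [(30 - 11) + (30 - 20)] · 18 = 261.
Change in producer surplus = 261 - 289 = -28.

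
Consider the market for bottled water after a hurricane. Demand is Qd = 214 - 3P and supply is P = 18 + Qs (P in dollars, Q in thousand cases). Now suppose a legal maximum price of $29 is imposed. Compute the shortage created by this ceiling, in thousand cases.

Rearranging supply gives Qs = P - 18. Equilibrium: 214 - 3P = P - 18, so 232 = 4P and P* = 58, Q* = 40.
Because the ceiling (29) lies below the market-clearing price, it is binding.
At P = 29: Qd = 214 - 3·29 = 127 and Qs = 29 - 18 = 11.
Shortage = Qd - Qs = 127 - 11 = 116.

116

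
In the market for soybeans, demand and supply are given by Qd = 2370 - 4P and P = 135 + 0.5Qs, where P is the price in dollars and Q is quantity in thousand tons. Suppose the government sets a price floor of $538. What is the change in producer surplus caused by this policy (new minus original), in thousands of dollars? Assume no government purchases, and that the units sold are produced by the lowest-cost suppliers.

-17052

Rearranging supply gives Qs = 2P - 270. In a free market, 2370 - 4P = 2P - 270 gives the equilibrium P* = 440, Q* = 610.
Since 538 > 440, the floor is binding.
At P = 538: Qd = 2370 - 4·538 = 218 and Qs = 2·538 - 270 = 806.
Producer surplus without the control is ½ · (440 - 135) · 610 = 93025.
With the floor, 218 units are sold at 538. The supply price at Q = 218 is 244, so PS = ½ · [(538 - 135) + (538 - 244)] · 218 = 75973.
Change in producer surplus = 75973 - 93025 = -17052.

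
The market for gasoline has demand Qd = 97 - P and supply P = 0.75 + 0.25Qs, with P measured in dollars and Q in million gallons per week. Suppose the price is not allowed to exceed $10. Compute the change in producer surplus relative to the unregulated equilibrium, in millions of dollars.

Rearranging supply gives Qs = 4P - 3. Setting quantity demanded equal to quantity supplied, 97 - P = 4P - 3, gives P* = 20 and Q* = 77.
Because the ceiling (10) lies below the market-clearing price, it is binding.
At P = 10: Qd = 97 - 10 = 87 and Qs = 4·10 - 3 = 37.
Producer surplus without the control is ½ · (20 - 0.75) · 77 = 741.125.
With the ceiling, producers sell 37 units at 10, so PS = ½ · (10 - 0.75) · 37 = 171.125.
Change in producer surplus = 171.125 - 741.125 = -570.

-570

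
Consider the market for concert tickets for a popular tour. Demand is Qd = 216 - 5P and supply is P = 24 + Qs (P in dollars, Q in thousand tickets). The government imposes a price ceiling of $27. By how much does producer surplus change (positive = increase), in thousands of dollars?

Rearranging supply gives Qs = P - 24. Equilibrium: 216 - 5P = P - 24, so 240 = 6P and P* = 40, Q* = 16.
Since 27 < 40, the ceiling is binding.
At P = 27: Qd = 216 - 5·27 = 81 and Qs = 27 - 24 = 3.
Producer surplus without the control is ½ · (40 - 24) · 16 = 128.
With the ceiling, producers sell 3 units at 27, so PS = ½ · (27 - 24) · 3 = 4.5.
Change in producer surplus = 4.5 - 128 = -123.5.

-123.5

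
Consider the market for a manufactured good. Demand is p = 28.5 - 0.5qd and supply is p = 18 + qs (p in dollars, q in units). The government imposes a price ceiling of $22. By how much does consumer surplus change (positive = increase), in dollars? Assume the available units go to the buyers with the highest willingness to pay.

Rearranging demand gives qd = 57 - 2p; rearranging supply gives qs = p - 18. Equilibrium: 57 - 2p = p - 18, so 75 = 3p and p* = 25, q* = 7.
Because the ceiling (22) lies below the market-clearing price, it is binding.
At p = 22: qd = 57 - 2·22 = 13 and qs = 22 - 18 = 4.
Consumer surplus without the control is ½ · (28.5 - 25) · 7 = 12.25.
With the ceiling, 4 units are sold at 22 (assume they go to the highest-value buyers). The demand price at q = 4 is 26.5, so CS = ½ · [(28.5 - 22) + (26.5 - 22)] · 4 = 22.
Change in consumer surplus = 22 - 12.25 = 9.75.

9.75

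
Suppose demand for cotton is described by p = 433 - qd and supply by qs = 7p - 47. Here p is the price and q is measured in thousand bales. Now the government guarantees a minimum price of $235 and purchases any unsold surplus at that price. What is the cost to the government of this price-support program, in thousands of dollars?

329000

Rearranging demand gives qd = 433 - p. Without the control the market clears where 433 - p = 7p - 47, i.e. p* = 60 and q* = 373.
Since 235 > 60, the floor is binding.
At p = 235: qd = 433 - 235 = 198 and qs = 7·235 - 47 = 1598.
Surplus = qs - qd = 1400.
Government expenditure = surplus × support price = 1400 × 235 = 329000.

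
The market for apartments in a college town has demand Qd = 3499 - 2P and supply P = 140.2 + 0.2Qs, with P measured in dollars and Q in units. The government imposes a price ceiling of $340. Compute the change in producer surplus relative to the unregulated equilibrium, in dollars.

Rearranging supply gives Qs = 5P - 701. Equilibrium: 3499 - 2P = 5P - 701, so 4200 = 7P and P* = 600, Q* = 2299.
Since 340 < 600, the ceiling is binding.
At P = 340: Qd = 3499 - 2·340 = 2819 and Qs = 5·340 - 701 = 999.
Producer surplus without the control is ½ · (600 - 140.2) · 2299 = 528540.1.
With the ceiling, producers sell 999 units at 340, so PS = ½ · (340 - 140.2) · 999 = 99800.1.
Change in producer surplus = 99800.1 - 528540.1 = -428740.

-428740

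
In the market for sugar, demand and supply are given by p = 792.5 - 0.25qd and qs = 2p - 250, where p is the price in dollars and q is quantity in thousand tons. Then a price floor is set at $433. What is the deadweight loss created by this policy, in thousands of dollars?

0

Rearranging demand gives qd = 3170 - 4p. Setting quantity demanded equal to quantity supplied, 3170 - 4p = 2p - 250, gives p* = 570 and q* = 890.
Since 433 is below p* = 570, the floor does not bind and the free-market outcome prevails.
Since the control does not bind, no trades are prevented and deadweight loss is zero.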